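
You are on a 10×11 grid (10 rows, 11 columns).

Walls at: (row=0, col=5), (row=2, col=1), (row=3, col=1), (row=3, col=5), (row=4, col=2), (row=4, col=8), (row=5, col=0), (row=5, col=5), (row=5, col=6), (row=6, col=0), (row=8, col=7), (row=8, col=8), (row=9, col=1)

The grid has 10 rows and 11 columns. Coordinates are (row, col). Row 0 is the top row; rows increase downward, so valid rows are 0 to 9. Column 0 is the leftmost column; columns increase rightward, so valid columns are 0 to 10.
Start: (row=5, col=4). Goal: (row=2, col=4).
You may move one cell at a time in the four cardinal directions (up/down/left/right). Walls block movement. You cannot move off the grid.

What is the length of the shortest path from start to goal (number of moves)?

BFS from (row=5, col=4) until reaching (row=2, col=4):
  Distance 0: (row=5, col=4)
  Distance 1: (row=4, col=4), (row=5, col=3), (row=6, col=4)
  Distance 2: (row=3, col=4), (row=4, col=3), (row=4, col=5), (row=5, col=2), (row=6, col=3), (row=6, col=5), (row=7, col=4)
  Distance 3: (row=2, col=4), (row=3, col=3), (row=4, col=6), (row=5, col=1), (row=6, col=2), (row=6, col=6), (row=7, col=3), (row=7, col=5), (row=8, col=4)  <- goal reached here
One shortest path (3 moves): (row=5, col=4) -> (row=4, col=4) -> (row=3, col=4) -> (row=2, col=4)

Answer: Shortest path length: 3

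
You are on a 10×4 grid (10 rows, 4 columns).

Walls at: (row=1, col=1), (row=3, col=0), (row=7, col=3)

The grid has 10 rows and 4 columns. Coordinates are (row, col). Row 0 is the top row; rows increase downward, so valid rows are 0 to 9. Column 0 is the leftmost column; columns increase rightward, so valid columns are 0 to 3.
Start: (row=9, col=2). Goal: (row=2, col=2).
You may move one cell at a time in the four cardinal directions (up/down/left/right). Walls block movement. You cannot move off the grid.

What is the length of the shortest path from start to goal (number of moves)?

BFS from (row=9, col=2) until reaching (row=2, col=2):
  Distance 0: (row=9, col=2)
  Distance 1: (row=8, col=2), (row=9, col=1), (row=9, col=3)
  Distance 2: (row=7, col=2), (row=8, col=1), (row=8, col=3), (row=9, col=0)
  Distance 3: (row=6, col=2), (row=7, col=1), (row=8, col=0)
  Distance 4: (row=5, col=2), (row=6, col=1), (row=6, col=3), (row=7, col=0)
  Distance 5: (row=4, col=2), (row=5, col=1), (row=5, col=3), (row=6, col=0)
  Distance 6: (row=3, col=2), (row=4, col=1), (row=4, col=3), (row=5, col=0)
  Distance 7: (row=2, col=2), (row=3, col=1), (row=3, col=3), (row=4, col=0)  <- goal reached here
One shortest path (7 moves): (row=9, col=2) -> (row=8, col=2) -> (row=7, col=2) -> (row=6, col=2) -> (row=5, col=2) -> (row=4, col=2) -> (row=3, col=2) -> (row=2, col=2)

Answer: Shortest path length: 7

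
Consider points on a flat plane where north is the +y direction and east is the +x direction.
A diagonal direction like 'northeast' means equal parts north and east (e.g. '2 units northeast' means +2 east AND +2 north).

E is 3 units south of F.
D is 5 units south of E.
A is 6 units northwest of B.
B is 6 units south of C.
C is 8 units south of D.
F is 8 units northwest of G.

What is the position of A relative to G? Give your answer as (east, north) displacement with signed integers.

Answer: A is at (east=-14, north=-8) relative to G.

Derivation:
Place G at the origin (east=0, north=0).
  F is 8 units northwest of G: delta (east=-8, north=+8); F at (east=-8, north=8).
  E is 3 units south of F: delta (east=+0, north=-3); E at (east=-8, north=5).
  D is 5 units south of E: delta (east=+0, north=-5); D at (east=-8, north=0).
  C is 8 units south of D: delta (east=+0, north=-8); C at (east=-8, north=-8).
  B is 6 units south of C: delta (east=+0, north=-6); B at (east=-8, north=-14).
  A is 6 units northwest of B: delta (east=-6, north=+6); A at (east=-14, north=-8).
Therefore A relative to G: (east=-14, north=-8).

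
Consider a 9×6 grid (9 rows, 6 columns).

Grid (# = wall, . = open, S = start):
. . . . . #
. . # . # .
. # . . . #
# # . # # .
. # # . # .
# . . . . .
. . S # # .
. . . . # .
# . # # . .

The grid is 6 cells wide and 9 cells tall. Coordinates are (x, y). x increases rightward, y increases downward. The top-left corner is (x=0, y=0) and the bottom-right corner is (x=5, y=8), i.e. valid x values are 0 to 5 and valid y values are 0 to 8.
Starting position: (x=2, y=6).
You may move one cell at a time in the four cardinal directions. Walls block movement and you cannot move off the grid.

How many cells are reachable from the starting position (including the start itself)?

Answer: Reachable cells: 20

Derivation:
BFS flood-fill from (x=2, y=6):
  Distance 0: (x=2, y=6)
  Distance 1: (x=2, y=5), (x=1, y=6), (x=2, y=7)
  Distance 2: (x=1, y=5), (x=3, y=5), (x=0, y=6), (x=1, y=7), (x=3, y=7)
  Distance 3: (x=3, y=4), (x=4, y=5), (x=0, y=7), (x=1, y=8)
  Distance 4: (x=5, y=5)
  Distance 5: (x=5, y=4), (x=5, y=6)
  Distance 6: (x=5, y=3), (x=5, y=7)
  Distance 7: (x=5, y=8)
  Distance 8: (x=4, y=8)
Total reachable: 20 (grid has 35 open cells total)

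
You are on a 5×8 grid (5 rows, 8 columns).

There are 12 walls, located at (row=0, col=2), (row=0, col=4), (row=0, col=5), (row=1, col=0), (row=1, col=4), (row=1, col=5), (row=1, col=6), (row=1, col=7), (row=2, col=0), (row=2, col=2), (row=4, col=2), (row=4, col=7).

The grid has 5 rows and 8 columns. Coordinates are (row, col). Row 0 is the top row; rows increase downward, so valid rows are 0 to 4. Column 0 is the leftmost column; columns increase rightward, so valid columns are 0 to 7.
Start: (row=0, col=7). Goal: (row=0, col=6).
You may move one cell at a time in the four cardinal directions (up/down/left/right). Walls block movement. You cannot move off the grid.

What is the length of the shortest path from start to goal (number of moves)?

Answer: Shortest path length: 1

Derivation:
BFS from (row=0, col=7) until reaching (row=0, col=6):
  Distance 0: (row=0, col=7)
  Distance 1: (row=0, col=6)  <- goal reached here
One shortest path (1 moves): (row=0, col=7) -> (row=0, col=6)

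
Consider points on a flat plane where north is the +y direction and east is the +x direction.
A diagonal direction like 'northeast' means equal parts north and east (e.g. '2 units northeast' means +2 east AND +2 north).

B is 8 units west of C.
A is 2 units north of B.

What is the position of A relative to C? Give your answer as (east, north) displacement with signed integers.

Place C at the origin (east=0, north=0).
  B is 8 units west of C: delta (east=-8, north=+0); B at (east=-8, north=0).
  A is 2 units north of B: delta (east=+0, north=+2); A at (east=-8, north=2).
Therefore A relative to C: (east=-8, north=2).

Answer: A is at (east=-8, north=2) relative to C.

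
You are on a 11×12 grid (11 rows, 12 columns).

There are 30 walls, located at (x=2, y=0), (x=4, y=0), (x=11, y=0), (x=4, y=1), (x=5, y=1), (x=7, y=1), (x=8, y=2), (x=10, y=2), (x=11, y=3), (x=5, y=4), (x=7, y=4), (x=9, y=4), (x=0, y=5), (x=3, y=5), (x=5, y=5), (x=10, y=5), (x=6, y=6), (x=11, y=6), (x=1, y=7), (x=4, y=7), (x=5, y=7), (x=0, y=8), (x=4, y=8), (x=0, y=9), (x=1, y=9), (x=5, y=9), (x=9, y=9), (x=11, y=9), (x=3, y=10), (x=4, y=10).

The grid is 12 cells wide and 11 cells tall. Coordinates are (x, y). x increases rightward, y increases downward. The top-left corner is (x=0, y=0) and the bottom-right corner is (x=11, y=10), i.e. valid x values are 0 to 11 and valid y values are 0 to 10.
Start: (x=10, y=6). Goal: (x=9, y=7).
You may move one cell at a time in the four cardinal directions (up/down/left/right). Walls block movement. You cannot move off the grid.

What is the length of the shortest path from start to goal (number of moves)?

BFS from (x=10, y=6) until reaching (x=9, y=7):
  Distance 0: (x=10, y=6)
  Distance 1: (x=9, y=6), (x=10, y=7)
  Distance 2: (x=9, y=5), (x=8, y=6), (x=9, y=7), (x=11, y=7), (x=10, y=8)  <- goal reached here
One shortest path (2 moves): (x=10, y=6) -> (x=9, y=6) -> (x=9, y=7)

Answer: Shortest path length: 2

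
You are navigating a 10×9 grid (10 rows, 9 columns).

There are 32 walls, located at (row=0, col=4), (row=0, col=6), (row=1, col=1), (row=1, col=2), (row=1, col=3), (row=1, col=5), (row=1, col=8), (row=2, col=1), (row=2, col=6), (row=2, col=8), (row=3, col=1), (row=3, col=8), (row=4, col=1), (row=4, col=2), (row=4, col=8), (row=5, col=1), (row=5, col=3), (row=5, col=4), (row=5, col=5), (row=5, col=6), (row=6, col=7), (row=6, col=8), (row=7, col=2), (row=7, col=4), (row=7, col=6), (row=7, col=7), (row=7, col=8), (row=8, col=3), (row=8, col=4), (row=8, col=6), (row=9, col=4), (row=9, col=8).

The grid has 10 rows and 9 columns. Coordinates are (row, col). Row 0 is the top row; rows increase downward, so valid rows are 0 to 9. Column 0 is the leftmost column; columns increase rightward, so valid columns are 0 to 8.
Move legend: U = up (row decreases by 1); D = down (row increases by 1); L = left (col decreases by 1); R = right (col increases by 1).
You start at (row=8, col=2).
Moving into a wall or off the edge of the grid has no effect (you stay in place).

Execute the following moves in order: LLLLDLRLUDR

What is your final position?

Start: (row=8, col=2)
  L (left): (row=8, col=2) -> (row=8, col=1)
  L (left): (row=8, col=1) -> (row=8, col=0)
  L (left): blocked, stay at (row=8, col=0)
  L (left): blocked, stay at (row=8, col=0)
  D (down): (row=8, col=0) -> (row=9, col=0)
  L (left): blocked, stay at (row=9, col=0)
  R (right): (row=9, col=0) -> (row=9, col=1)
  L (left): (row=9, col=1) -> (row=9, col=0)
  U (up): (row=9, col=0) -> (row=8, col=0)
  D (down): (row=8, col=0) -> (row=9, col=0)
  R (right): (row=9, col=0) -> (row=9, col=1)
Final: (row=9, col=1)

Answer: Final position: (row=9, col=1)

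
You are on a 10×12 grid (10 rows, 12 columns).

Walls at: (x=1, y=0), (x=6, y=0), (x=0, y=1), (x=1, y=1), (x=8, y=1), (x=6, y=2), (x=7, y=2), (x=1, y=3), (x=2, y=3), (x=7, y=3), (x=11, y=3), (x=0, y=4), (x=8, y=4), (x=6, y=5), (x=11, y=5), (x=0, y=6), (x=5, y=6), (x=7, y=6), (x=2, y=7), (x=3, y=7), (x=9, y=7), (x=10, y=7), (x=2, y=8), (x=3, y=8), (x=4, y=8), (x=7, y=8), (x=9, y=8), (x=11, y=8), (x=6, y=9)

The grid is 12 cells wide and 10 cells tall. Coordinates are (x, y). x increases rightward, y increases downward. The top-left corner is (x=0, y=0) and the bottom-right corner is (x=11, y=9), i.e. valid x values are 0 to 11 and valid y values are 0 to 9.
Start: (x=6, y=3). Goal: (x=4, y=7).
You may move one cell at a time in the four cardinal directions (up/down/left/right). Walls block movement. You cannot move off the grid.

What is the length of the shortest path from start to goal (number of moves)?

Answer: Shortest path length: 6

Derivation:
BFS from (x=6, y=3) until reaching (x=4, y=7):
  Distance 0: (x=6, y=3)
  Distance 1: (x=5, y=3), (x=6, y=4)
  Distance 2: (x=5, y=2), (x=4, y=3), (x=5, y=4), (x=7, y=4)
  Distance 3: (x=5, y=1), (x=4, y=2), (x=3, y=3), (x=4, y=4), (x=5, y=5), (x=7, y=5)
  Distance 4: (x=5, y=0), (x=4, y=1), (x=6, y=1), (x=3, y=2), (x=3, y=4), (x=4, y=5), (x=8, y=5)
  Distance 5: (x=4, y=0), (x=3, y=1), (x=7, y=1), (x=2, y=2), (x=2, y=4), (x=3, y=5), (x=9, y=5), (x=4, y=6), (x=8, y=6)
  Distance 6: (x=3, y=0), (x=7, y=0), (x=2, y=1), (x=1, y=2), (x=1, y=4), (x=9, y=4), (x=2, y=5), (x=10, y=5), (x=3, y=6), (x=9, y=6), (x=4, y=7), (x=8, y=7)  <- goal reached here
One shortest path (6 moves): (x=6, y=3) -> (x=5, y=3) -> (x=4, y=3) -> (x=4, y=4) -> (x=4, y=5) -> (x=4, y=6) -> (x=4, y=7)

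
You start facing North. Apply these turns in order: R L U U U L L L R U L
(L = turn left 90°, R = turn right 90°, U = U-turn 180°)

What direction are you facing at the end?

Answer: Final heading: East

Derivation:
Start: North
  R (right (90° clockwise)) -> East
  L (left (90° counter-clockwise)) -> North
  U (U-turn (180°)) -> South
  U (U-turn (180°)) -> North
  U (U-turn (180°)) -> South
  L (left (90° counter-clockwise)) -> East
  L (left (90° counter-clockwise)) -> North
  L (left (90° counter-clockwise)) -> West
  R (right (90° clockwise)) -> North
  U (U-turn (180°)) -> South
  L (left (90° counter-clockwise)) -> East
Final: East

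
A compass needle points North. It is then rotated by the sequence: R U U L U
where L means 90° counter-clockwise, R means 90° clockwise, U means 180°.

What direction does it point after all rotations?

Start: North
  R (right (90° clockwise)) -> East
  U (U-turn (180°)) -> West
  U (U-turn (180°)) -> East
  L (left (90° counter-clockwise)) -> North
  U (U-turn (180°)) -> South
Final: South

Answer: Final heading: South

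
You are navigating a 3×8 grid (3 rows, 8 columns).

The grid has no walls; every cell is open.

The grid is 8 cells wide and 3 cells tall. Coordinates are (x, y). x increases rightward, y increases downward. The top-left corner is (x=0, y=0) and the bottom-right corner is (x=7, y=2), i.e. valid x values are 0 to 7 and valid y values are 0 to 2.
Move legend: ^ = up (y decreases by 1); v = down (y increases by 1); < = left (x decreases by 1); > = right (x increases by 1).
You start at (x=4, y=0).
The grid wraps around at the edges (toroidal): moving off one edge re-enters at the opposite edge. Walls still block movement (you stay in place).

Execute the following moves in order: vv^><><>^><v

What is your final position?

Answer: Final position: (x=5, y=1)

Derivation:
Start: (x=4, y=0)
  v (down): (x=4, y=0) -> (x=4, y=1)
  v (down): (x=4, y=1) -> (x=4, y=2)
  ^ (up): (x=4, y=2) -> (x=4, y=1)
  > (right): (x=4, y=1) -> (x=5, y=1)
  < (left): (x=5, y=1) -> (x=4, y=1)
  > (right): (x=4, y=1) -> (x=5, y=1)
  < (left): (x=5, y=1) -> (x=4, y=1)
  > (right): (x=4, y=1) -> (x=5, y=1)
  ^ (up): (x=5, y=1) -> (x=5, y=0)
  > (right): (x=5, y=0) -> (x=6, y=0)
  < (left): (x=6, y=0) -> (x=5, y=0)
  v (down): (x=5, y=0) -> (x=5, y=1)
Final: (x=5, y=1)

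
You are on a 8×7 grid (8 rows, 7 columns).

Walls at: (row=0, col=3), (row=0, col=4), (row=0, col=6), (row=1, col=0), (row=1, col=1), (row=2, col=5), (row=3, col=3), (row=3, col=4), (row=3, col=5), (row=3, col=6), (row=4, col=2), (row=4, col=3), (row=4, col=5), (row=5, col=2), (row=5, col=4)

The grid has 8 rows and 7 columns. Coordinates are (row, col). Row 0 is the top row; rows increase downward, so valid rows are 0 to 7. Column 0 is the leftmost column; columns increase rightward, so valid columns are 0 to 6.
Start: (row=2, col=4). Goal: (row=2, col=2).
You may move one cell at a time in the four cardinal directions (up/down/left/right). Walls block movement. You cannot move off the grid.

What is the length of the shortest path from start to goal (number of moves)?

Answer: Shortest path length: 2

Derivation:
BFS from (row=2, col=4) until reaching (row=2, col=2):
  Distance 0: (row=2, col=4)
  Distance 1: (row=1, col=4), (row=2, col=3)
  Distance 2: (row=1, col=3), (row=1, col=5), (row=2, col=2)  <- goal reached here
One shortest path (2 moves): (row=2, col=4) -> (row=2, col=3) -> (row=2, col=2)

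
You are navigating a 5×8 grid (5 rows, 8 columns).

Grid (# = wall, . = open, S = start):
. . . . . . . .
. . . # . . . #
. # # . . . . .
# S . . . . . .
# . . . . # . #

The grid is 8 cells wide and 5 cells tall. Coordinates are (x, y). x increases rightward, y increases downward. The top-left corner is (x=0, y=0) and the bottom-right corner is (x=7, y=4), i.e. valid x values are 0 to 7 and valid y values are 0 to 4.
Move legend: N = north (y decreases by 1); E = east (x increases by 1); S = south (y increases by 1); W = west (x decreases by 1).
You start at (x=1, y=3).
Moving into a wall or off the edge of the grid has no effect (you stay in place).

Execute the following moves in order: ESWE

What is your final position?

Start: (x=1, y=3)
  E (east): (x=1, y=3) -> (x=2, y=3)
  S (south): (x=2, y=3) -> (x=2, y=4)
  W (west): (x=2, y=4) -> (x=1, y=4)
  E (east): (x=1, y=4) -> (x=2, y=4)
Final: (x=2, y=4)

Answer: Final position: (x=2, y=4)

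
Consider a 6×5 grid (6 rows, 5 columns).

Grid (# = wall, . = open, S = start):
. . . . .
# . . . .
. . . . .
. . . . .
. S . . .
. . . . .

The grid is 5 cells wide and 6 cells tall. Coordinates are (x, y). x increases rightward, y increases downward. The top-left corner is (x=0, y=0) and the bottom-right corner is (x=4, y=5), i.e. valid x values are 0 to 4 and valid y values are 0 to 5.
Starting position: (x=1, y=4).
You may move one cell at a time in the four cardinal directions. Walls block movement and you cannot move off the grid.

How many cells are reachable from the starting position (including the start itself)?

BFS flood-fill from (x=1, y=4):
  Distance 0: (x=1, y=4)
  Distance 1: (x=1, y=3), (x=0, y=4), (x=2, y=4), (x=1, y=5)
  Distance 2: (x=1, y=2), (x=0, y=3), (x=2, y=3), (x=3, y=4), (x=0, y=5), (x=2, y=5)
  Distance 3: (x=1, y=1), (x=0, y=2), (x=2, y=2), (x=3, y=3), (x=4, y=4), (x=3, y=5)
  Distance 4: (x=1, y=0), (x=2, y=1), (x=3, y=2), (x=4, y=3), (x=4, y=5)
  Distance 5: (x=0, y=0), (x=2, y=0), (x=3, y=1), (x=4, y=2)
  Distance 6: (x=3, y=0), (x=4, y=1)
  Distance 7: (x=4, y=0)
Total reachable: 29 (grid has 29 open cells total)

Answer: Reachable cells: 29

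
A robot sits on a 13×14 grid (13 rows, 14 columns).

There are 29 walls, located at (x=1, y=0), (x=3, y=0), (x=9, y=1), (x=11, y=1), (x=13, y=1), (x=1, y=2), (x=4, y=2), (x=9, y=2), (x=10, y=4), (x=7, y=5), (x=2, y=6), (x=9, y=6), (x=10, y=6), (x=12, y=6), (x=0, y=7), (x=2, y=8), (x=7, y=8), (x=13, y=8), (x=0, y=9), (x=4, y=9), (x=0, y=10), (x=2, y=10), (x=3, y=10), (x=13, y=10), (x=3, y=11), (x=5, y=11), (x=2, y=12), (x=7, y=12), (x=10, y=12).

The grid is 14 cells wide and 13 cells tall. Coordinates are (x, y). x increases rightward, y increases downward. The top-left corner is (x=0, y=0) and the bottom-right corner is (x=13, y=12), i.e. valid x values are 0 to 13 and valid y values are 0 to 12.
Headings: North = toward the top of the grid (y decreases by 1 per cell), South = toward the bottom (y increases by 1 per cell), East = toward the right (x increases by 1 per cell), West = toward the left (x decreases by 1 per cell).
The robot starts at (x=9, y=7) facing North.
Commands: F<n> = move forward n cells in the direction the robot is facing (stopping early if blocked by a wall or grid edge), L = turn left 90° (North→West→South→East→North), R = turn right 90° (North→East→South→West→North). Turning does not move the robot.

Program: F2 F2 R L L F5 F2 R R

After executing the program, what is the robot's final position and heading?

Answer: Final position: (x=2, y=7), facing East

Derivation:
Start: (x=9, y=7), facing North
  F2: move forward 0/2 (blocked), now at (x=9, y=7)
  F2: move forward 0/2 (blocked), now at (x=9, y=7)
  R: turn right, now facing East
  L: turn left, now facing North
  L: turn left, now facing West
  F5: move forward 5, now at (x=4, y=7)
  F2: move forward 2, now at (x=2, y=7)
  R: turn right, now facing North
  R: turn right, now facing East
Final: (x=2, y=7), facing East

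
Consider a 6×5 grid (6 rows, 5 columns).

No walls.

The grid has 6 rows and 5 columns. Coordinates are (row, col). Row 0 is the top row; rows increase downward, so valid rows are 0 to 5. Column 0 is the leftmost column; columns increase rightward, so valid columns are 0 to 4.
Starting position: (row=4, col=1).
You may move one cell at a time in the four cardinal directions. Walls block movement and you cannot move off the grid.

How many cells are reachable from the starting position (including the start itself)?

BFS flood-fill from (row=4, col=1):
  Distance 0: (row=4, col=1)
  Distance 1: (row=3, col=1), (row=4, col=0), (row=4, col=2), (row=5, col=1)
  Distance 2: (row=2, col=1), (row=3, col=0), (row=3, col=2), (row=4, col=3), (row=5, col=0), (row=5, col=2)
  Distance 3: (row=1, col=1), (row=2, col=0), (row=2, col=2), (row=3, col=3), (row=4, col=4), (row=5, col=3)
  Distance 4: (row=0, col=1), (row=1, col=0), (row=1, col=2), (row=2, col=3), (row=3, col=4), (row=5, col=4)
  Distance 5: (row=0, col=0), (row=0, col=2), (row=1, col=3), (row=2, col=4)
  Distance 6: (row=0, col=3), (row=1, col=4)
  Distance 7: (row=0, col=4)
Total reachable: 30 (grid has 30 open cells total)

Answer: Reachable cells: 30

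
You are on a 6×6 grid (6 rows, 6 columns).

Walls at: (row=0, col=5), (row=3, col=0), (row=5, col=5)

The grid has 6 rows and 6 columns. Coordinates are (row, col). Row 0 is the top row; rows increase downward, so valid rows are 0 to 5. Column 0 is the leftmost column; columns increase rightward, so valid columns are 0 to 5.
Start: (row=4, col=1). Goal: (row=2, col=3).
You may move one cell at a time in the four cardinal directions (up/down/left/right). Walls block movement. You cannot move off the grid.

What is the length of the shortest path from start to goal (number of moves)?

Answer: Shortest path length: 4

Derivation:
BFS from (row=4, col=1) until reaching (row=2, col=3):
  Distance 0: (row=4, col=1)
  Distance 1: (row=3, col=1), (row=4, col=0), (row=4, col=2), (row=5, col=1)
  Distance 2: (row=2, col=1), (row=3, col=2), (row=4, col=3), (row=5, col=0), (row=5, col=2)
  Distance 3: (row=1, col=1), (row=2, col=0), (row=2, col=2), (row=3, col=3), (row=4, col=4), (row=5, col=3)
  Distance 4: (row=0, col=1), (row=1, col=0), (row=1, col=2), (row=2, col=3), (row=3, col=4), (row=4, col=5), (row=5, col=4)  <- goal reached here
One shortest path (4 moves): (row=4, col=1) -> (row=4, col=2) -> (row=4, col=3) -> (row=3, col=3) -> (row=2, col=3)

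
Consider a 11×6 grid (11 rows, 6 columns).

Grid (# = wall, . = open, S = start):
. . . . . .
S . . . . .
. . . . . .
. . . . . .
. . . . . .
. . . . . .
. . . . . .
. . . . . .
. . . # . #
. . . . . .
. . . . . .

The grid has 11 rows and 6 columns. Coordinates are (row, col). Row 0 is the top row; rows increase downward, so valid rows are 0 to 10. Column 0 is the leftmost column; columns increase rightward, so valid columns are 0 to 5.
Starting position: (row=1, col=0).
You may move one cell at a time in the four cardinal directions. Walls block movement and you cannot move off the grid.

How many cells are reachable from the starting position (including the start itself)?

BFS flood-fill from (row=1, col=0):
  Distance 0: (row=1, col=0)
  Distance 1: (row=0, col=0), (row=1, col=1), (row=2, col=0)
  Distance 2: (row=0, col=1), (row=1, col=2), (row=2, col=1), (row=3, col=0)
  Distance 3: (row=0, col=2), (row=1, col=3), (row=2, col=2), (row=3, col=1), (row=4, col=0)
  Distance 4: (row=0, col=3), (row=1, col=4), (row=2, col=3), (row=3, col=2), (row=4, col=1), (row=5, col=0)
  Distance 5: (row=0, col=4), (row=1, col=5), (row=2, col=4), (row=3, col=3), (row=4, col=2), (row=5, col=1), (row=6, col=0)
  Distance 6: (row=0, col=5), (row=2, col=5), (row=3, col=4), (row=4, col=3), (row=5, col=2), (row=6, col=1), (row=7, col=0)
  Distance 7: (row=3, col=5), (row=4, col=4), (row=5, col=3), (row=6, col=2), (row=7, col=1), (row=8, col=0)
  Distance 8: (row=4, col=5), (row=5, col=4), (row=6, col=3), (row=7, col=2), (row=8, col=1), (row=9, col=0)
  Distance 9: (row=5, col=5), (row=6, col=4), (row=7, col=3), (row=8, col=2), (row=9, col=1), (row=10, col=0)
  Distance 10: (row=6, col=5), (row=7, col=4), (row=9, col=2), (row=10, col=1)
  Distance 11: (row=7, col=5), (row=8, col=4), (row=9, col=3), (row=10, col=2)
  Distance 12: (row=9, col=4), (row=10, col=3)
  Distance 13: (row=9, col=5), (row=10, col=4)
  Distance 14: (row=10, col=5)
Total reachable: 64 (grid has 64 open cells total)

Answer: Reachable cells: 64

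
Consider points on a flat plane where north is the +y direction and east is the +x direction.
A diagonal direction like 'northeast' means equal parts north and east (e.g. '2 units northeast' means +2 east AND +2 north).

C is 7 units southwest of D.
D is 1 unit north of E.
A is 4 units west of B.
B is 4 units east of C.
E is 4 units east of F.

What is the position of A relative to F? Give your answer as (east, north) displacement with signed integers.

Answer: A is at (east=-3, north=-6) relative to F.

Derivation:
Place F at the origin (east=0, north=0).
  E is 4 units east of F: delta (east=+4, north=+0); E at (east=4, north=0).
  D is 1 unit north of E: delta (east=+0, north=+1); D at (east=4, north=1).
  C is 7 units southwest of D: delta (east=-7, north=-7); C at (east=-3, north=-6).
  B is 4 units east of C: delta (east=+4, north=+0); B at (east=1, north=-6).
  A is 4 units west of B: delta (east=-4, north=+0); A at (east=-3, north=-6).
Therefore A relative to F: (east=-3, north=-6).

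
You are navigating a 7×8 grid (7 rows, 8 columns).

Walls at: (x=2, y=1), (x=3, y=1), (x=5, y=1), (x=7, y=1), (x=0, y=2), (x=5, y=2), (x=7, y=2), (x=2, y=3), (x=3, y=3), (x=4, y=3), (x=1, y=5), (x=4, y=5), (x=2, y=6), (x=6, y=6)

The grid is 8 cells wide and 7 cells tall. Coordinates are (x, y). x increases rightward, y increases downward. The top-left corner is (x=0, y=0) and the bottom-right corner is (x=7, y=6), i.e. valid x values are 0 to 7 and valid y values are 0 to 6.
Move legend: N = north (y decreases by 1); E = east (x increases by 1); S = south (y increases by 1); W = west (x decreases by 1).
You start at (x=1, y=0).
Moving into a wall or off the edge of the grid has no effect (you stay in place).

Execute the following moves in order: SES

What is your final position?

Answer: Final position: (x=1, y=2)

Derivation:
Start: (x=1, y=0)
  S (south): (x=1, y=0) -> (x=1, y=1)
  E (east): blocked, stay at (x=1, y=1)
  S (south): (x=1, y=1) -> (x=1, y=2)
Final: (x=1, y=2)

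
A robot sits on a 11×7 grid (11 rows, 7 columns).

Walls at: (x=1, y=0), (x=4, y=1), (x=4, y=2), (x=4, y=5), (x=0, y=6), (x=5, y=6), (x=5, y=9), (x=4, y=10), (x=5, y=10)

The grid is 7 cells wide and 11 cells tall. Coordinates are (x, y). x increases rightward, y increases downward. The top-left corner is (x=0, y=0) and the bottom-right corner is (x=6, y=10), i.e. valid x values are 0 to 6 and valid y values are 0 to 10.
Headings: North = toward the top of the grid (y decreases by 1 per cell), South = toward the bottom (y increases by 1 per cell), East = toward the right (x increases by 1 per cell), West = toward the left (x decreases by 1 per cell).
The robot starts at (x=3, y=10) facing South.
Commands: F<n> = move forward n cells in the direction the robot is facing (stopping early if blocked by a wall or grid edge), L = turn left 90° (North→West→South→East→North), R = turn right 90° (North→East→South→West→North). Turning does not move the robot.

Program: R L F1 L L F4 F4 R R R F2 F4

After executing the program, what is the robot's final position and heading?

Start: (x=3, y=10), facing South
  R: turn right, now facing West
  L: turn left, now facing South
  F1: move forward 0/1 (blocked), now at (x=3, y=10)
  L: turn left, now facing East
  L: turn left, now facing North
  F4: move forward 4, now at (x=3, y=6)
  F4: move forward 4, now at (x=3, y=2)
  R: turn right, now facing East
  R: turn right, now facing South
  R: turn right, now facing West
  F2: move forward 2, now at (x=1, y=2)
  F4: move forward 1/4 (blocked), now at (x=0, y=2)
Final: (x=0, y=2), facing West

Answer: Final position: (x=0, y=2), facing West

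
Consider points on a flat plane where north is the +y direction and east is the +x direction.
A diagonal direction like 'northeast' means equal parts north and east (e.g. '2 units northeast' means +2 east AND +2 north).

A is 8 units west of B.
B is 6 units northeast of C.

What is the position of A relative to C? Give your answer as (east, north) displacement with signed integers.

Answer: A is at (east=-2, north=6) relative to C.

Derivation:
Place C at the origin (east=0, north=0).
  B is 6 units northeast of C: delta (east=+6, north=+6); B at (east=6, north=6).
  A is 8 units west of B: delta (east=-8, north=+0); A at (east=-2, north=6).
Therefore A relative to C: (east=-2, north=6).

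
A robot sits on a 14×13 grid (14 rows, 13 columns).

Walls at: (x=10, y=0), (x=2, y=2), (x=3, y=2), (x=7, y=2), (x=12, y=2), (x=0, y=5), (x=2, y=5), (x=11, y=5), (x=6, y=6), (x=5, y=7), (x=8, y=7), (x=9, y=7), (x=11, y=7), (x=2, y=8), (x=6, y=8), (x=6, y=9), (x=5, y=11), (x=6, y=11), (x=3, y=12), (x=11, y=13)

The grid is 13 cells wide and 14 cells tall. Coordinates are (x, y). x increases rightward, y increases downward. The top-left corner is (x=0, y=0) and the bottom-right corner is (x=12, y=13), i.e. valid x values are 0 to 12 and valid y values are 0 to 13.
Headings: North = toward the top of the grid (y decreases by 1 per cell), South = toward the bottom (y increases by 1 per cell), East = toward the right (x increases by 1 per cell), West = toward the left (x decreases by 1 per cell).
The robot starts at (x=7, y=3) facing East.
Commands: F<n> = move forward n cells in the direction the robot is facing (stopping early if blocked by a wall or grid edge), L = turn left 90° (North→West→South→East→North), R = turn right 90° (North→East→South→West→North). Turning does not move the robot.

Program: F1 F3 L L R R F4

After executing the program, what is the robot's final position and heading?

Answer: Final position: (x=12, y=3), facing East

Derivation:
Start: (x=7, y=3), facing East
  F1: move forward 1, now at (x=8, y=3)
  F3: move forward 3, now at (x=11, y=3)
  L: turn left, now facing North
  L: turn left, now facing West
  R: turn right, now facing North
  R: turn right, now facing East
  F4: move forward 1/4 (blocked), now at (x=12, y=3)
Final: (x=12, y=3), facing East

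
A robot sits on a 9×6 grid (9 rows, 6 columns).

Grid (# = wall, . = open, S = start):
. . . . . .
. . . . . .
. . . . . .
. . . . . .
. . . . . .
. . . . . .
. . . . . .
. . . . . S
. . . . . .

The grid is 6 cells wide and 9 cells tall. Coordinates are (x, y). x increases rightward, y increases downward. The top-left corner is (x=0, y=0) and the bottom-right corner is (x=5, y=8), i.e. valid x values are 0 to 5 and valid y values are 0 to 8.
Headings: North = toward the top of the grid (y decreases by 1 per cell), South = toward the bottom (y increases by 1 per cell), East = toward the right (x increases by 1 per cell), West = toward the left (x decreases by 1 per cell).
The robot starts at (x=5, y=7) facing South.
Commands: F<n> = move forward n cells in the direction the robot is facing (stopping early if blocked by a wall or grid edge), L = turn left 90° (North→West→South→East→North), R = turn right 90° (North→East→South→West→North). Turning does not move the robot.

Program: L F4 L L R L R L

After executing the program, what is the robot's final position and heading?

Answer: Final position: (x=5, y=7), facing West

Derivation:
Start: (x=5, y=7), facing South
  L: turn left, now facing East
  F4: move forward 0/4 (blocked), now at (x=5, y=7)
  L: turn left, now facing North
  L: turn left, now facing West
  R: turn right, now facing North
  L: turn left, now facing West
  R: turn right, now facing North
  L: turn left, now facing West
Final: (x=5, y=7), facing West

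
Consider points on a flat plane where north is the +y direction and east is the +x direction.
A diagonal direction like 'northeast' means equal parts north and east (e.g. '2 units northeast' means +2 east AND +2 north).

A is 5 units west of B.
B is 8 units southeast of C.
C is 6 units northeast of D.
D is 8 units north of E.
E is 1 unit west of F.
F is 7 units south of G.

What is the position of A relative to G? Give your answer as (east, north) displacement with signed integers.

Place G at the origin (east=0, north=0).
  F is 7 units south of G: delta (east=+0, north=-7); F at (east=0, north=-7).
  E is 1 unit west of F: delta (east=-1, north=+0); E at (east=-1, north=-7).
  D is 8 units north of E: delta (east=+0, north=+8); D at (east=-1, north=1).
  C is 6 units northeast of D: delta (east=+6, north=+6); C at (east=5, north=7).
  B is 8 units southeast of C: delta (east=+8, north=-8); B at (east=13, north=-1).
  A is 5 units west of B: delta (east=-5, north=+0); A at (east=8, north=-1).
Therefore A relative to G: (east=8, north=-1).

Answer: A is at (east=8, north=-1) relative to G.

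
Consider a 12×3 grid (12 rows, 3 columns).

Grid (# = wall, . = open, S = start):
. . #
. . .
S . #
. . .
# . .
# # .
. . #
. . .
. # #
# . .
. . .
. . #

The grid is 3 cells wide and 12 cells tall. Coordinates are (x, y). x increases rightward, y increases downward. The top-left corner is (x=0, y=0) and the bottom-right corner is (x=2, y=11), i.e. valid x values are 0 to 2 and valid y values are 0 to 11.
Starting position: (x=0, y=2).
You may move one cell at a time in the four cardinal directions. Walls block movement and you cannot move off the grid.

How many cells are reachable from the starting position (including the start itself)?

Answer: Reachable cells: 13

Derivation:
BFS flood-fill from (x=0, y=2):
  Distance 0: (x=0, y=2)
  Distance 1: (x=0, y=1), (x=1, y=2), (x=0, y=3)
  Distance 2: (x=0, y=0), (x=1, y=1), (x=1, y=3)
  Distance 3: (x=1, y=0), (x=2, y=1), (x=2, y=3), (x=1, y=4)
  Distance 4: (x=2, y=4)
  Distance 5: (x=2, y=5)
Total reachable: 13 (grid has 26 open cells total)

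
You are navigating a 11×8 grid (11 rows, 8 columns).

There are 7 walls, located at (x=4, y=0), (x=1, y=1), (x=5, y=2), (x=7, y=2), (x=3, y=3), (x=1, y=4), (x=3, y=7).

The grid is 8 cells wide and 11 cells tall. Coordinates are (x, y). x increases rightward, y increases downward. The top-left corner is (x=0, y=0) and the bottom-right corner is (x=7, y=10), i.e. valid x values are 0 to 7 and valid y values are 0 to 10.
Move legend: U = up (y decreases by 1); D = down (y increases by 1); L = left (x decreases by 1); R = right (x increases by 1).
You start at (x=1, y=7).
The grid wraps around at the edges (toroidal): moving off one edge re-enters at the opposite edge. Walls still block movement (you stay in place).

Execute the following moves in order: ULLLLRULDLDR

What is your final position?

Answer: Final position: (x=5, y=7)

Derivation:
Start: (x=1, y=7)
  U (up): (x=1, y=7) -> (x=1, y=6)
  L (left): (x=1, y=6) -> (x=0, y=6)
  L (left): (x=0, y=6) -> (x=7, y=6)
  L (left): (x=7, y=6) -> (x=6, y=6)
  L (left): (x=6, y=6) -> (x=5, y=6)
  R (right): (x=5, y=6) -> (x=6, y=6)
  U (up): (x=6, y=6) -> (x=6, y=5)
  L (left): (x=6, y=5) -> (x=5, y=5)
  D (down): (x=5, y=5) -> (x=5, y=6)
  L (left): (x=5, y=6) -> (x=4, y=6)
  D (down): (x=4, y=6) -> (x=4, y=7)
  R (right): (x=4, y=7) -> (x=5, y=7)
Final: (x=5, y=7)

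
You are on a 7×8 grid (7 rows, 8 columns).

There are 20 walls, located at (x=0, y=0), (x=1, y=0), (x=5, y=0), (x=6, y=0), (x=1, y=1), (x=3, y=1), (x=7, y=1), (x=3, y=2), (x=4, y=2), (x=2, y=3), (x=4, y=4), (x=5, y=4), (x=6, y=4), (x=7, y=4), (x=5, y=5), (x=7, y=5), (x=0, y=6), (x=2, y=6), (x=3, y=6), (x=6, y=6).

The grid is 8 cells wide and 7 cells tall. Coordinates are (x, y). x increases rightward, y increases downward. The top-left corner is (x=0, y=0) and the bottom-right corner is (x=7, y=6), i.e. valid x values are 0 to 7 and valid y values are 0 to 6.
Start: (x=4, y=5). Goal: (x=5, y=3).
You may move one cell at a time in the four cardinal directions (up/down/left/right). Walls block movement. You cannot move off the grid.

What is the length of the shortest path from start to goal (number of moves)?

Answer: Shortest path length: 5

Derivation:
BFS from (x=4, y=5) until reaching (x=5, y=3):
  Distance 0: (x=4, y=5)
  Distance 1: (x=3, y=5), (x=4, y=6)
  Distance 2: (x=3, y=4), (x=2, y=5), (x=5, y=6)
  Distance 3: (x=3, y=3), (x=2, y=4), (x=1, y=5)
  Distance 4: (x=4, y=3), (x=1, y=4), (x=0, y=5), (x=1, y=6)
  Distance 5: (x=1, y=3), (x=5, y=3), (x=0, y=4)  <- goal reached here
One shortest path (5 moves): (x=4, y=5) -> (x=3, y=5) -> (x=3, y=4) -> (x=3, y=3) -> (x=4, y=3) -> (x=5, y=3)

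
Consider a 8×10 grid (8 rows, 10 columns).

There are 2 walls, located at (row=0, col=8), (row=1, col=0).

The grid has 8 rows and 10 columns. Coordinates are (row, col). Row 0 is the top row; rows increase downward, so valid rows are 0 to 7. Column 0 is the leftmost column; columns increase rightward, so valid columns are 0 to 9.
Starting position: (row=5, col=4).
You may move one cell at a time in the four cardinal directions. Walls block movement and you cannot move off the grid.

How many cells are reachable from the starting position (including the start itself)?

BFS flood-fill from (row=5, col=4):
  Distance 0: (row=5, col=4)
  Distance 1: (row=4, col=4), (row=5, col=3), (row=5, col=5), (row=6, col=4)
  Distance 2: (row=3, col=4), (row=4, col=3), (row=4, col=5), (row=5, col=2), (row=5, col=6), (row=6, col=3), (row=6, col=5), (row=7, col=4)
  Distance 3: (row=2, col=4), (row=3, col=3), (row=3, col=5), (row=4, col=2), (row=4, col=6), (row=5, col=1), (row=5, col=7), (row=6, col=2), (row=6, col=6), (row=7, col=3), (row=7, col=5)
  Distance 4: (row=1, col=4), (row=2, col=3), (row=2, col=5), (row=3, col=2), (row=3, col=6), (row=4, col=1), (row=4, col=7), (row=5, col=0), (row=5, col=8), (row=6, col=1), (row=6, col=7), (row=7, col=2), (row=7, col=6)
  Distance 5: (row=0, col=4), (row=1, col=3), (row=1, col=5), (row=2, col=2), (row=2, col=6), (row=3, col=1), (row=3, col=7), (row=4, col=0), (row=4, col=8), (row=5, col=9), (row=6, col=0), (row=6, col=8), (row=7, col=1), (row=7, col=7)
  Distance 6: (row=0, col=3), (row=0, col=5), (row=1, col=2), (row=1, col=6), (row=2, col=1), (row=2, col=7), (row=3, col=0), (row=3, col=8), (row=4, col=9), (row=6, col=9), (row=7, col=0), (row=7, col=8)
  Distance 7: (row=0, col=2), (row=0, col=6), (row=1, col=1), (row=1, col=7), (row=2, col=0), (row=2, col=8), (row=3, col=9), (row=7, col=9)
  Distance 8: (row=0, col=1), (row=0, col=7), (row=1, col=8), (row=2, col=9)
  Distance 9: (row=0, col=0), (row=1, col=9)
  Distance 10: (row=0, col=9)
Total reachable: 78 (grid has 78 open cells total)

Answer: Reachable cells: 78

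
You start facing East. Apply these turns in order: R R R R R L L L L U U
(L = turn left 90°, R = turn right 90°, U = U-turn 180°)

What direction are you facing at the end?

Start: East
  R (right (90° clockwise)) -> South
  R (right (90° clockwise)) -> West
  R (right (90° clockwise)) -> North
  R (right (90° clockwise)) -> East
  R (right (90° clockwise)) -> South
  L (left (90° counter-clockwise)) -> East
  L (left (90° counter-clockwise)) -> North
  L (left (90° counter-clockwise)) -> West
  L (left (90° counter-clockwise)) -> South
  U (U-turn (180°)) -> North
  U (U-turn (180°)) -> South
Final: South

Answer: Final heading: South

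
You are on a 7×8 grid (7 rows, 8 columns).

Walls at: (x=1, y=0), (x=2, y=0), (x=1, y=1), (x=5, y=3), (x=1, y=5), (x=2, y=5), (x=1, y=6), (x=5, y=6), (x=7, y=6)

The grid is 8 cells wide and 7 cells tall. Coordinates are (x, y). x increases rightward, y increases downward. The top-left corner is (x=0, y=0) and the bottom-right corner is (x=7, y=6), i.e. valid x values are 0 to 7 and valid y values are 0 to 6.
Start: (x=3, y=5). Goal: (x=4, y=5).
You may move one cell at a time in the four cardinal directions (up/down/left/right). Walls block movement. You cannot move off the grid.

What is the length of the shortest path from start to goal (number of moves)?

Answer: Shortest path length: 1

Derivation:
BFS from (x=3, y=5) until reaching (x=4, y=5):
  Distance 0: (x=3, y=5)
  Distance 1: (x=3, y=4), (x=4, y=5), (x=3, y=6)  <- goal reached here
One shortest path (1 moves): (x=3, y=5) -> (x=4, y=5)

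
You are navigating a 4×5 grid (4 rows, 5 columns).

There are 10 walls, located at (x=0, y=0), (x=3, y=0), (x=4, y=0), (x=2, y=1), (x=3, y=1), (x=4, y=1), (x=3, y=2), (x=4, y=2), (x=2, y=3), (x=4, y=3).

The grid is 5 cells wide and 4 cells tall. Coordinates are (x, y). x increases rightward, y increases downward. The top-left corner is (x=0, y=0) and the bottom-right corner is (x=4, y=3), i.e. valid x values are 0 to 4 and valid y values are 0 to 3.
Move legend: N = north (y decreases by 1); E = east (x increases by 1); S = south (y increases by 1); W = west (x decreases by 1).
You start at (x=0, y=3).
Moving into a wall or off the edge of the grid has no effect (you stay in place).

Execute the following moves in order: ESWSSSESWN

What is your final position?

Start: (x=0, y=3)
  E (east): (x=0, y=3) -> (x=1, y=3)
  S (south): blocked, stay at (x=1, y=3)
  W (west): (x=1, y=3) -> (x=0, y=3)
  [×3]S (south): blocked, stay at (x=0, y=3)
  E (east): (x=0, y=3) -> (x=1, y=3)
  S (south): blocked, stay at (x=1, y=3)
  W (west): (x=1, y=3) -> (x=0, y=3)
  N (north): (x=0, y=3) -> (x=0, y=2)
Final: (x=0, y=2)

Answer: Final position: (x=0, y=2)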